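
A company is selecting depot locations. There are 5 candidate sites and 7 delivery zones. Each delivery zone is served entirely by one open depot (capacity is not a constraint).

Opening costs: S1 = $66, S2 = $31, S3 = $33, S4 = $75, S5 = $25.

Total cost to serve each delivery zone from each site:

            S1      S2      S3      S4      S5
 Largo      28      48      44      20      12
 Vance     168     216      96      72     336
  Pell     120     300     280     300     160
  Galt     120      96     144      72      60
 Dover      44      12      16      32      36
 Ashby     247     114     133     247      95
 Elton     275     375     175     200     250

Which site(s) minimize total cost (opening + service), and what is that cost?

For any fixed open set, each delivery zone goes to its cheapest open site; total = fixed + service.
{S3, S5}: Largo→S5 12, Vance→S3 96, Pell→S5 160, Galt→S5 60, Dover→S3 16, Ashby→S5 95, Elton→S3 175. Service 614; fixed 58; total 672.
{S1, S3, S5}: service 574 + fixed 124 = 698
{S2, S3, S5}: service 610 + fixed 89 = 699
{S1, S2, S3, S4, S5}: Largo→S5 12, Vance→S4 72, Pell→S1 120, Galt→S5 60, Dover→S2 12, Ashby→S5 95, Elton→S3 175. Service 546; fixed 230; total 776.
No other subset beats 672.

Open S3 and S5; minimum total cost 672.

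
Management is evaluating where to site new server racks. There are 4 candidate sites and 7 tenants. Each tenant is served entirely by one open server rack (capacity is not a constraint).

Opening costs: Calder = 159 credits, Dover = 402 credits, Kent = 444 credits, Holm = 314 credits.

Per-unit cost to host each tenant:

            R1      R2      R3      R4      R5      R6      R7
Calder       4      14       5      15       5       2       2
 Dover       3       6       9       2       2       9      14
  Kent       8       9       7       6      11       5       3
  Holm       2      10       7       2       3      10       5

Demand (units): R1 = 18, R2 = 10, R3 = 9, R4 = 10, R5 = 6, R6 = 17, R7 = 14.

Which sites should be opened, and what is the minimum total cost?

For any fixed open set, each tenant goes to its cheapest open site; total = fixed + service.
{Calder}: R1→Calder 4·18=72, R2→Calder 14·10=140, R3→Calder 5·9=45, R4→Calder 15·10=150, R5→Calder 5·6=30, R6→Calder 2·17=34, R7→Calder 2·14=28. Service 499; fixed 159; total 658.
{Calder, Holm}: service 281 + fixed 473 = 754
{Holm}: service 477 + fixed 314 = 791
{Calder, Dover, Kent, Holm}: service 235 + fixed 1319 = 1554
No other subset beats 658.

Open Calder only; minimum total cost 658.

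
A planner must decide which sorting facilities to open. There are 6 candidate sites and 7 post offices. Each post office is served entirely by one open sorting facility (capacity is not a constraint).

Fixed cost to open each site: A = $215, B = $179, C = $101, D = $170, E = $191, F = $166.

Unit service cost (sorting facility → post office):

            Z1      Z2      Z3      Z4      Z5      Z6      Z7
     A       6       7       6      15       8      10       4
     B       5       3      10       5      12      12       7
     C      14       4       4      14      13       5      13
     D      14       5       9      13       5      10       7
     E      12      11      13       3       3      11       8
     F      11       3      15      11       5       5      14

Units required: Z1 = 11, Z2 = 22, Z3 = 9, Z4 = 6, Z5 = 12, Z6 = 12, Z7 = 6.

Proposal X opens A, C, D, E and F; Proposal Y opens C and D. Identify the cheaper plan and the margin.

Proposal Y is cheaper by 360.

Proposal X: {A, C, D, E, F}: Z1→A 6·11=66, Z2→F 3·22=66, Z3→C 4·9=36, Z4→E 3·6=18, Z5→E 3·12=36, Z6→C 5·12=60, Z7→A 4·6=24. Service 306; fixed 843; total 1149.
Proposal Y: {C, D}: Z1→C 14·11=154, Z2→C 4·22=88, Z3→C 4·9=36, Z4→D 13·6=78, Z5→D 5·12=60, Z6→C 5·12=60, Z7→D 7·6=42. Service 518; fixed 271; total 789.
Difference: |1149 − 789| = 360.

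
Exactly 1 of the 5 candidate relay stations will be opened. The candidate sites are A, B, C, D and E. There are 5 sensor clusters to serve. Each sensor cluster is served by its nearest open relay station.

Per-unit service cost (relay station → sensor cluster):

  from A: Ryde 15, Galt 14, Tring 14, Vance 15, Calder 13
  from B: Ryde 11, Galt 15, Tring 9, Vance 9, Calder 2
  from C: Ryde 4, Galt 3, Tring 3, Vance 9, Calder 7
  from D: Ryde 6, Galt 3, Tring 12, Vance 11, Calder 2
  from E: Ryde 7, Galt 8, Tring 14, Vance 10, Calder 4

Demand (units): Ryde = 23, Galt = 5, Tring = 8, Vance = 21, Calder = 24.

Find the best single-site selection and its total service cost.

Choose C only; total service cost 488.

With exactly 1 open, each sensor cluster uses its cheapest among the chosen.
{C}: Ryde→C 4·23=92, Galt→C 3·5=15, Tring→C 3·8=24, Vance→C 9·21=189, Calder→C 7·24=168. Service cost 488.
{D}: service cost 528
{E}: service cost 619
Among all 5 size-1 choices, {C} is lowest.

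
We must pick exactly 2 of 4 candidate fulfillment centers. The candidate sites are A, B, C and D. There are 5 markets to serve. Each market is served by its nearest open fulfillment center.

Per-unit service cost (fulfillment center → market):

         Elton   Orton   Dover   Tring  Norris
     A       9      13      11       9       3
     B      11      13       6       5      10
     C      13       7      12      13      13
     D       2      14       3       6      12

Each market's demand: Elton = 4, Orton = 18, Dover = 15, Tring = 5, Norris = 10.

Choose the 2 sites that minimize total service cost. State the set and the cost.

Choose C and D; total service cost 329.

With exactly 2 open, each market uses its cheapest among the chosen.
{C, D}: Elton→D 2·4=8, Orton→C 7·18=126, Dover→D 3·15=45, Tring→D 6·5=30, Norris→D 12·10=120. Service cost 329.
{A, D}: service cost 347
{B, C}: service cost 385
Among all 6 size-2 choices, {C, D} is lowest.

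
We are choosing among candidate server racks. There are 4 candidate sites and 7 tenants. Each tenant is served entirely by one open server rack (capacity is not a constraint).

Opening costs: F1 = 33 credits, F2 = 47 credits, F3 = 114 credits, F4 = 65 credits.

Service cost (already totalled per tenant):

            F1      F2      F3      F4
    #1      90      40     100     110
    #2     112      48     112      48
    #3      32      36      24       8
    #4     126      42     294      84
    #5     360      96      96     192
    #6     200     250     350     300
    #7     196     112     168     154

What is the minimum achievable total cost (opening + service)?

Minimum total cost: 650

For any fixed open set, each tenant goes to its cheapest open site; total = fixed + service.
{F1, F2}: #1→F2 40, #2→F2 48, #3→F1 32, #4→F2 42, #5→F2 96, #6→F1 200, #7→F2 112. Service 570; fixed 80; total 650.
{F2}: #1→F2 40, #2→F2 48, #3→F2 36, #4→F2 42, #5→F2 96, #6→F2 250, #7→F2 112. Service 624; fixed 47; total 671.
{F1, F2, F4}: service 546 + fixed 145 = 691
{F1, F2, F3, F4}: service 546 + fixed 259 = 805
(All 15 nonempty subsets were checked; F1 and F2 is lowest.)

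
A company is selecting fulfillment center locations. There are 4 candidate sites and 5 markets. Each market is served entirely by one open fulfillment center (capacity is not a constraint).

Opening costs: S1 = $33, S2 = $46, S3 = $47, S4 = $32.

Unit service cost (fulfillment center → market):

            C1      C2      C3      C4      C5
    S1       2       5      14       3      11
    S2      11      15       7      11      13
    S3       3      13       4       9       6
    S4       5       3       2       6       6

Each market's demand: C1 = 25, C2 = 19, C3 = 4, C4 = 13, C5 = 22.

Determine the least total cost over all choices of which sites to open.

For any fixed open set, each market goes to its cheapest open site; total = fixed + service.
{S1, S4}: C1→S1 2·25=50, C2→S4 3·19=57, C3→S4 2·4=8, C4→S1 3·13=39, C5→S4 6·22=132. Service 286; fixed 65; total 351.
{S1, S2, S4}: C1→S1 2·25=50, C2→S4 3·19=57, C3→S4 2·4=8, C4→S1 3·13=39, C5→S4 6·22=132. Service 286; fixed 111; total 397.
{S1, S3, S4}: service 286 + fixed 112 = 398
{S1, S2, S3, S4}: C1→S1 2·25=50, C2→S4 3·19=57, C3→S4 2·4=8, C4→S1 3·13=39, C5→S3 6·22=132. Service 286; fixed 158; total 444.
No other subset beats 351.

Minimum total cost: 351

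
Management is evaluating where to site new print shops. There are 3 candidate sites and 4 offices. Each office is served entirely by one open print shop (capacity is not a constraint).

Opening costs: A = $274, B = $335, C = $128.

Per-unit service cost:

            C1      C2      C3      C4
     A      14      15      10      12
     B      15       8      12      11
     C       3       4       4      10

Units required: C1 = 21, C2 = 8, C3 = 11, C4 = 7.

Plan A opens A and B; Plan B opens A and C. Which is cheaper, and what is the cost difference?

Plan A: {A, B}: C1→A 14·21=294, C2→B 8·8=64, C3→A 10·11=110, C4→B 11·7=77. Service 545; fixed 609; total 1154.
Plan B: {A, C}: C1→C 3·21=63, C2→C 4·8=32, C3→C 4·11=44, C4→C 10·7=70. Service 209; fixed 402; total 611.
Difference: |1154 − 611| = 543.

Plan B is cheaper by 543.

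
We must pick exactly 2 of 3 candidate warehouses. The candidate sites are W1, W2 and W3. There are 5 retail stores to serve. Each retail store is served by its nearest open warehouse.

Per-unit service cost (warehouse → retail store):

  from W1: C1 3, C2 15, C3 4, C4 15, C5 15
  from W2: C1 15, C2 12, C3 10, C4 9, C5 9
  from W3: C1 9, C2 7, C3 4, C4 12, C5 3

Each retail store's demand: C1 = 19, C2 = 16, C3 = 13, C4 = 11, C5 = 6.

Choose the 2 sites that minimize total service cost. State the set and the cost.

Choose W1 and W3; total service cost 371.

With exactly 2 open, each retail store uses its cheapest among the chosen.
{W1, W3}: C1→W1 3·19=57, C2→W3 7·16=112, C3→W1 4·13=52, C4→W3 12·11=132, C5→W3 3·6=18. Service cost 371.
{W2, W3}: service cost 452
{W1, W2}: service cost 454
Among all 3 size-2 choices, {W1, W3} is lowest.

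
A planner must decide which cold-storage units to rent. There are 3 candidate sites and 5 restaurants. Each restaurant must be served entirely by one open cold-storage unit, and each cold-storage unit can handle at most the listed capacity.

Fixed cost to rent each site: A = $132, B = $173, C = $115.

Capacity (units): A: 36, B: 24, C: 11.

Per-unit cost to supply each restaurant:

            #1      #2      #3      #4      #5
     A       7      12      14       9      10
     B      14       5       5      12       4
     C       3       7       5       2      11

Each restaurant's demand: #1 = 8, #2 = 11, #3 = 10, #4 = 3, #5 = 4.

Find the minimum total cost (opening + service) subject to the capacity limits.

Open {A}: #1→A 7·8=56, #2→A 12·11=132, #3→A 14·10=140, #4→A 9·3=27, #5→A 10·4=40.
Loads: A carries 36/36. Service 395; fixed 132; total 527.
Next best feasible plan costs 533.

Minimum total cost: 527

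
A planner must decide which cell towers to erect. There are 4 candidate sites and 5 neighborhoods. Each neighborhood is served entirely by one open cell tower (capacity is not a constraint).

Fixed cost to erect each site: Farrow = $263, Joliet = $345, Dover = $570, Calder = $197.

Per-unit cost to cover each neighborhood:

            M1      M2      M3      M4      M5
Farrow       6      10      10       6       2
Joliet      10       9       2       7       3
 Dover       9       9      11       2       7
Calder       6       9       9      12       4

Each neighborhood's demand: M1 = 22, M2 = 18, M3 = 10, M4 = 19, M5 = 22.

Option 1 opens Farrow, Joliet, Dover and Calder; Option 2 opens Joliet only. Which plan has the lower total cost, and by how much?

Option 1: {Farrow, Joliet, Dover, Calder}: M1→Farrow 6·22=132, M2→Joliet 9·18=162, M3→Joliet 2·10=20, M4→Dover 2·19=38, M5→Farrow 2·22=44. Service 396; fixed 1375; total 1771.
Option 2: {Joliet}: M1→Joliet 10·22=220, M2→Joliet 9·18=162, M3→Joliet 2·10=20, M4→Joliet 7·19=133, M5→Joliet 3·22=66. Service 601; fixed 345; total 946.
Difference: |1771 − 946| = 825.

Option 2 is cheaper by 825.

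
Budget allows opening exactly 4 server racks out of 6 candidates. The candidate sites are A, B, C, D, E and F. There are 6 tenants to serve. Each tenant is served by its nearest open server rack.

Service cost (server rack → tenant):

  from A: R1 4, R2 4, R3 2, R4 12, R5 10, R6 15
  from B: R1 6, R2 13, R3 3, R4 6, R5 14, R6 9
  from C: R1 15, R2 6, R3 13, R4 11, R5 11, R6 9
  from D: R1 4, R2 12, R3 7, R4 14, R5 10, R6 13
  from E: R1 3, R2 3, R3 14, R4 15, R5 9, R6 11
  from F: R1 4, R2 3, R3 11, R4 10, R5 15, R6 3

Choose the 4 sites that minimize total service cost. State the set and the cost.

With exactly 4 open, each tenant uses its cheapest among the chosen.
{A, B, E, F}: R1→E 3, R2→E 3, R3→A 2, R4→B 6, R5→E 9, R6→F 3. Service cost 26.
{B, C, E, F}: service cost 27
{B, D, E, F}: service cost 27
Among all 15 size-4 choices, {A, B, E, F} is lowest.

Choose A, B, E and F; total service cost 26.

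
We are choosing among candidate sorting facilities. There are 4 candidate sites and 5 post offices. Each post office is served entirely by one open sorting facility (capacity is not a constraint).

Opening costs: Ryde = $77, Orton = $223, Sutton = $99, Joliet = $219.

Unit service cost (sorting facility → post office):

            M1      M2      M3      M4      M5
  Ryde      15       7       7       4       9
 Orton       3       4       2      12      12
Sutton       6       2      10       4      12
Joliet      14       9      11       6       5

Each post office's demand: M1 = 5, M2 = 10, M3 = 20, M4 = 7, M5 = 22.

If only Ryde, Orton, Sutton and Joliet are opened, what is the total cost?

Total cost: 831

Each post office is assigned to its cheapest site among the open ones.
{Ryde, Orton, Sutton, Joliet}: M1→Orton 3·5=15, M2→Sutton 2·10=20, M3→Orton 2·20=40, M4→Ryde 4·7=28, M5→Joliet 5·22=110. Service 213; fixed 618; total 831.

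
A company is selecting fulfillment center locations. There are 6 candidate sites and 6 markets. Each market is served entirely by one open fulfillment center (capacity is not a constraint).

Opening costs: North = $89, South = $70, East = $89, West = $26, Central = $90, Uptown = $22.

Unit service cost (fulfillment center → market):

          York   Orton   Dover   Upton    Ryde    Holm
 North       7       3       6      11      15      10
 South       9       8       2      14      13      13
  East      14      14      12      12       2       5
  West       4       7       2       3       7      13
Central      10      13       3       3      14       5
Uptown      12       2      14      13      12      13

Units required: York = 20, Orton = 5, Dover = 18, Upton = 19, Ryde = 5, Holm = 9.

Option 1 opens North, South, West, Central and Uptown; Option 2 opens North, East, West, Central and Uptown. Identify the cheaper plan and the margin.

Option 1: {North, South, West, Central, Uptown}: York→West 4·20=80, Orton→Uptown 2·5=10, Dover→South 2·18=36, Upton→West 3·19=57, Ryde→West 7·5=35, Holm→Central 5·9=45. Service 263; fixed 297; total 560.
Option 2: {North, East, West, Central, Uptown}: York→West 4·20=80, Orton→Uptown 2·5=10, Dover→West 2·18=36, Upton→West 3·19=57, Ryde→East 2·5=10, Holm→East 5·9=45. Service 238; fixed 316; total 554.
Difference: |560 − 554| = 6.

Option 2 is cheaper by 6.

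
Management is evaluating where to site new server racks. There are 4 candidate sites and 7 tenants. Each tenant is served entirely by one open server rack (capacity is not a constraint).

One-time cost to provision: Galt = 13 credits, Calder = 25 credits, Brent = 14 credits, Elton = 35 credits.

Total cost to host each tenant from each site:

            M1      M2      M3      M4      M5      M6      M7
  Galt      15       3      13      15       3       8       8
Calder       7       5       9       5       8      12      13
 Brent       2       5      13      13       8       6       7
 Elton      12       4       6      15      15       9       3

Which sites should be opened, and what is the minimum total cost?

Open Brent only; minimum total cost 68.

For any fixed open set, each tenant goes to its cheapest open site; total = fixed + service.
{Brent}: M1→Brent 2, M2→Brent 5, M3→Brent 13, M4→Brent 13, M5→Brent 8, M6→Brent 6, M7→Brent 7. Service 54; fixed 14; total 68.
{Galt, Brent}: service 47 + fixed 27 = 74
{Galt}: M1→Galt 15, M2→Galt 3, M3→Galt 13, M4→Galt 15, M5→Galt 3, M6→Galt 8, M7→Galt 8. Service 65; fixed 13; total 78.
{Galt, Calder, Brent, Elton}: service 28 + fixed 87 = 115
No other subset beats 68.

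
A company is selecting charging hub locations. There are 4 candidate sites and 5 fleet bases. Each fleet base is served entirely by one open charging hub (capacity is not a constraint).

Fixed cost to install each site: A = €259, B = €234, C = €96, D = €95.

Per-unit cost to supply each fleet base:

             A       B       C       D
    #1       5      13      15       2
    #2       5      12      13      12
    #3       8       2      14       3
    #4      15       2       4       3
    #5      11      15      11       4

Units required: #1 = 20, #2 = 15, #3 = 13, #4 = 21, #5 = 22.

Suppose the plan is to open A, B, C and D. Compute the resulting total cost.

Each fleet base is assigned to its cheapest site among the open ones.
{A, B, C, D}: #1→D 2·20=40, #2→A 5·15=75, #3→B 2·13=26, #4→B 2·21=42, #5→D 4·22=88. Service 271; fixed 684; total 955.

Total cost: 955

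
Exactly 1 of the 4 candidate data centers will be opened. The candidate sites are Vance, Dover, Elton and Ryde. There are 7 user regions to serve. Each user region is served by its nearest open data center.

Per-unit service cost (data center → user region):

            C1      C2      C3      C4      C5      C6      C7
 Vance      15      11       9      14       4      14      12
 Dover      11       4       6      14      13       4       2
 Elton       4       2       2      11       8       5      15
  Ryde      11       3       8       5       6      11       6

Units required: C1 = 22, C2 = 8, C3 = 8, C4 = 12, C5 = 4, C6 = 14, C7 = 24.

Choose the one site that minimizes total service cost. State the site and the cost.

Choose Dover only; total service cost 646.

With exactly 1 open, each user region uses its cheapest among the chosen.
{Dover}: C1→Dover 11·22=242, C2→Dover 4·8=32, C3→Dover 6·8=48, C4→Dover 14·12=168, C5→Dover 13·4=52, C6→Dover 4·14=56, C7→Dover 2·24=48. Service cost 646.
{Ryde}: service cost 712
{Elton}: service cost 714
Among all 4 size-1 choices, {Dover} is lowest.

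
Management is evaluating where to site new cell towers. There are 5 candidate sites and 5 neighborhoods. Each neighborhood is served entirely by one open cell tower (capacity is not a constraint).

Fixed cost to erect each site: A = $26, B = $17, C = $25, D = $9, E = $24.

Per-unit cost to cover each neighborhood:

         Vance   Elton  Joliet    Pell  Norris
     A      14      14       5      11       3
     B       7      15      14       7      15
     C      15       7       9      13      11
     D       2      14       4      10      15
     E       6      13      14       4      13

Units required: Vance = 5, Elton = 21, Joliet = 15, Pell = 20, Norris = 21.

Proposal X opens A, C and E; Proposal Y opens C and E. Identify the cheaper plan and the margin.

Proposal X: {A, C, E}: Vance→E 6·5=30, Elton→C 7·21=147, Joliet→A 5·15=75, Pell→E 4·20=80, Norris→A 3·21=63. Service 395; fixed 75; total 470.
Proposal Y: {C, E}: Vance→E 6·5=30, Elton→C 7·21=147, Joliet→C 9·15=135, Pell→E 4·20=80, Norris→C 11·21=231. Service 623; fixed 49; total 672.
Difference: |470 − 672| = 202.

Proposal X is cheaper by 202.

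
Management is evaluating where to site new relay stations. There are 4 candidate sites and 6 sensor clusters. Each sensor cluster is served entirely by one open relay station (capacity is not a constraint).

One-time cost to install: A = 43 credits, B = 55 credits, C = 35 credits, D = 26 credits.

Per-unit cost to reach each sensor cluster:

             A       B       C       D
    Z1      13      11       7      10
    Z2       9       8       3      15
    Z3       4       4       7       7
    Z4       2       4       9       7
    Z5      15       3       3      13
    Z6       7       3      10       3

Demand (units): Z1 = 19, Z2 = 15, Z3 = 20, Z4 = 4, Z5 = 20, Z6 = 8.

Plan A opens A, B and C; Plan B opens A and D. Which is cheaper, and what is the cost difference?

Plan A is cheaper by 283.

Plan A: {A, B, C}: Z1→C 7·19=133, Z2→C 3·15=45, Z3→A 4·20=80, Z4→A 2·4=8, Z5→B 3·20=60, Z6→B 3·8=24. Service 350; fixed 133; total 483.
Plan B: {A, D}: Z1→D 10·19=190, Z2→A 9·15=135, Z3→A 4·20=80, Z4→A 2·4=8, Z5→D 13·20=260, Z6→D 3·8=24. Service 697; fixed 69; total 766.
Difference: |483 − 766| = 283.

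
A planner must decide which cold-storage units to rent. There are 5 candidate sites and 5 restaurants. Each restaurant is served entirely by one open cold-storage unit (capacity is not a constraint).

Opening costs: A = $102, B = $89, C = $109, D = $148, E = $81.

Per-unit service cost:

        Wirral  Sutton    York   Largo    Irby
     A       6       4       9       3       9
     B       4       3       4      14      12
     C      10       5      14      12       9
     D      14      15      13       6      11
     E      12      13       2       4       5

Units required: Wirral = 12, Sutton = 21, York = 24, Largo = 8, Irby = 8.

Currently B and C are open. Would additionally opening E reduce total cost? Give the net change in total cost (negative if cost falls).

Yes — net change −63 (cost falls by 63).

Current service cost with {B, C}: 375.
Adding E: each restaurant re-picks its cheapest; new service cost 231, saving 144.
Extra fixed cost: 81. Net change = 81 − 144 = -63.
(Totals: 573 → 510.)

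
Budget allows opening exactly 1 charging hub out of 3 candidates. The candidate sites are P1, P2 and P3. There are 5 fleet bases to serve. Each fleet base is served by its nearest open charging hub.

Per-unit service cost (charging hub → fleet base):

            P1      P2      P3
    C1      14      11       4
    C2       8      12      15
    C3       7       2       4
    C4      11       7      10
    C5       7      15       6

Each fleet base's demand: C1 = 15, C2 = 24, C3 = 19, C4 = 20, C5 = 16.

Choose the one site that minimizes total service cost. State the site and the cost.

With exactly 1 open, each fleet base uses its cheapest among the chosen.
{P3}: C1→P3 4·15=60, C2→P3 15·24=360, C3→P3 4·19=76, C4→P3 10·20=200, C5→P3 6·16=96. Service cost 792.
{P1}: service cost 867
{P2}: service cost 871
Among all 3 size-1 choices, {P3} is lowest.

Choose P3 only; total service cost 792.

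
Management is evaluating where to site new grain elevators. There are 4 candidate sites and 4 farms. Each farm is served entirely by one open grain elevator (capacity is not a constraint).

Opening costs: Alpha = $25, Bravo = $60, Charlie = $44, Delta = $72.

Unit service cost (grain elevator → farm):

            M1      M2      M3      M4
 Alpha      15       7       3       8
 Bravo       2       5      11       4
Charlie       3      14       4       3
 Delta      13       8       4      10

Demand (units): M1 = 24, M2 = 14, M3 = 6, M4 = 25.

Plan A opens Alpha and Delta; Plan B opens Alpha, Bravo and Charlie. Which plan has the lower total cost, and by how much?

Plan A: {Alpha, Delta}: M1→Delta 13·24=312, M2→Alpha 7·14=98, M3→Alpha 3·6=18, M4→Alpha 8·25=200. Service 628; fixed 97; total 725.
Plan B: {Alpha, Bravo, Charlie}: M1→Bravo 2·24=48, M2→Bravo 5·14=70, M3→Alpha 3·6=18, M4→Charlie 3·25=75. Service 211; fixed 129; total 340.
Difference: |725 − 340| = 385.

Plan B is cheaper by 385.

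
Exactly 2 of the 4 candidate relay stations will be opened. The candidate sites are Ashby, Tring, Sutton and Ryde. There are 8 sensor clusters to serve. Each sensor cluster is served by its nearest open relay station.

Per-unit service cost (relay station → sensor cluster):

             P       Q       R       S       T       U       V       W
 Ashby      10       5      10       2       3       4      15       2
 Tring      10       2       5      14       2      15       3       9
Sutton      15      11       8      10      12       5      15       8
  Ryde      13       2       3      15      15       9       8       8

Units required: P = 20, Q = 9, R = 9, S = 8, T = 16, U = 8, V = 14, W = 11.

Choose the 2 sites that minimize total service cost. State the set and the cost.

With exactly 2 open, each sensor cluster uses its cheapest among the chosen.
{Ashby, Tring}: P→Ashby 10·20=200, Q→Tring 2·9=18, R→Tring 5·9=45, S→Ashby 2·8=16, T→Tring 2·16=32, U→Ashby 4·8=32, V→Tring 3·14=42, W→Ashby 2·11=22. Service cost 407.
{Ashby, Ryde}: service cost 475
{Tring, Sutton}: service cost 545
Among all 6 size-2 choices, {Ashby, Tring} is lowest.

Choose Ashby and Tring; total service cost 407.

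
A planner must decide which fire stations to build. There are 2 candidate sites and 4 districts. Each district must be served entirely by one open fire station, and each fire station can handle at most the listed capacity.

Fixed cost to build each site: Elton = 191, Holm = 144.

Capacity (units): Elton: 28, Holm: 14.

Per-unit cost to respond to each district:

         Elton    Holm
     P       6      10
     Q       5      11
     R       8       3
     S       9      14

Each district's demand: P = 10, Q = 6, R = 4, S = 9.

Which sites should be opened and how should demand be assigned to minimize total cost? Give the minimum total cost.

Minimum total cost: 518

Open {Elton, Holm}: P→Elton 6·10=60, Q→Elton 5·6=30, R→Holm 3·4=12, S→Elton 9·9=81.
Loads: Elton carries 25/28, Holm carries 4/14. Service 183; fixed 335; total 518.
Next best feasible plan costs 554.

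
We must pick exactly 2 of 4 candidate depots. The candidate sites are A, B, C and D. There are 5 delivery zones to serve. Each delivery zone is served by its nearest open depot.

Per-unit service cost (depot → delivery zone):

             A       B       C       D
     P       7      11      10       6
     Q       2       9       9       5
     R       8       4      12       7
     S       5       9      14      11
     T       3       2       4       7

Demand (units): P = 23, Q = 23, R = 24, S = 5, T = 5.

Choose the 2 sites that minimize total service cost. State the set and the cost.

Choose A and B; total service cost 338.

With exactly 2 open, each delivery zone uses its cheapest among the chosen.
{A, B}: P→A 7·23=161, Q→A 2·23=46, R→B 4·24=96, S→A 5·5=25, T→B 2·5=10. Service cost 338.
{A, D}: service cost 392
{B, D}: service cost 404
Among all 6 size-2 choices, {A, B} is lowest.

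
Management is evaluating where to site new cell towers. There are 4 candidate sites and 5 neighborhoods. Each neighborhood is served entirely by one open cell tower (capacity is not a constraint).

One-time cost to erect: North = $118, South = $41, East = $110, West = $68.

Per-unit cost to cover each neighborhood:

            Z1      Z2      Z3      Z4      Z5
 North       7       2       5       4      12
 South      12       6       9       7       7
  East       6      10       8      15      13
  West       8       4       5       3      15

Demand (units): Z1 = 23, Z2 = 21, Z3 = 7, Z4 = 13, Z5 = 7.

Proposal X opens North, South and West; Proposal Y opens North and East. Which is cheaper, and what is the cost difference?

Proposal X is cheaper by 26.

Proposal X: {North, South, West}: Z1→North 7·23=161, Z2→North 2·21=42, Z3→North 5·7=35, Z4→West 3·13=39, Z5→South 7·7=49. Service 326; fixed 227; total 553.
Proposal Y: {North, East}: Z1→East 6·23=138, Z2→North 2·21=42, Z3→North 5·7=35, Z4→North 4·13=52, Z5→North 12·7=84. Service 351; fixed 228; total 579.
Difference: |553 − 579| = 26.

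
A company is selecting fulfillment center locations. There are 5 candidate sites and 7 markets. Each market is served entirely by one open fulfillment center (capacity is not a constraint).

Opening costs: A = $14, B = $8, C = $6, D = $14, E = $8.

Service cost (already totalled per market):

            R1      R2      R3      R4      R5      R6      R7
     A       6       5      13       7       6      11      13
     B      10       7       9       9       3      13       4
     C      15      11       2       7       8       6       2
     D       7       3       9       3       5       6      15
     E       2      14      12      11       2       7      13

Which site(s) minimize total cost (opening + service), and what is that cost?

Open C and E; minimum total cost 46.

For any fixed open set, each market goes to its cheapest open site; total = fixed + service.
{C, E}: R1→E 2, R2→C 11, R3→C 2, R4→C 7, R5→E 2, R6→C 6, R7→C 2. Service 32; fixed 14; total 46.
{C, D}: R1→D 7, R2→D 3, R3→C 2, R4→D 3, R5→D 5, R6→C 6, R7→C 2. Service 28; fixed 20; total 48.
{C, D, E}: service 20 + fixed 28 = 48
{A, B, C, D, E}: service 20 + fixed 50 = 70
No other subset beats 46.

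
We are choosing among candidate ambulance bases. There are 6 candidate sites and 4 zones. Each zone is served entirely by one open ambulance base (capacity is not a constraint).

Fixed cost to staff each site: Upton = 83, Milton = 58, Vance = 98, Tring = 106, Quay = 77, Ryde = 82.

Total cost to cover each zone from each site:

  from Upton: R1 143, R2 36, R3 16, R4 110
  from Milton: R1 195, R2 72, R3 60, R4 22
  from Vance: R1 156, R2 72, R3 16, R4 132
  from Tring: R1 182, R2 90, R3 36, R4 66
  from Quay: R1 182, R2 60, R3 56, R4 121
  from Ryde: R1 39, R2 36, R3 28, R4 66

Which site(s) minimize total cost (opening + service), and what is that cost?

For any fixed open set, each zone goes to its cheapest open site; total = fixed + service.
{Ryde}: R1→Ryde 39, R2→Ryde 36, R3→Ryde 28, R4→Ryde 66. Service 169; fixed 82; total 251.
{Milton, Ryde}: R1→Ryde 39, R2→Ryde 36, R3→Ryde 28, R4→Milton 22. Service 125; fixed 140; total 265.
{Upton, Ryde}: R1→Ryde 39, R2→Upton 36, R3→Upton 16, R4→Ryde 66. Service 157; fixed 165; total 322.
{Upton, Milton, Vance, Tring, Quay, Ryde}: service 113 + fixed 504 = 617
No other subset beats 251.

Open Ryde only; minimum total cost 251.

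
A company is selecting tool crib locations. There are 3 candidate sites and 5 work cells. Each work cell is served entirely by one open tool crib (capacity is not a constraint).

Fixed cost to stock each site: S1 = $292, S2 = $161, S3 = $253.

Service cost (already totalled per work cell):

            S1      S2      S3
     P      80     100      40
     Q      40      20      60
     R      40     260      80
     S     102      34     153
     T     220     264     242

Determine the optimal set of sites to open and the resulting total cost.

For any fixed open set, each work cell goes to its cheapest open site; total = fixed + service.
{S1}: P→S1 80, Q→S1 40, R→S1 40, S→S1 102, T→S1 220. Service 482; fixed 292; total 774.
{S3}: service 575 + fixed 253 = 828
{S2, S3}: service 416 + fixed 414 = 830
{S1, S2, S3}: P→S3 40, Q→S2 20, R→S1 40, S→S2 34, T→S1 220. Service 354; fixed 706; total 1060.
No other subset beats 774.

Open S1 only; minimum total cost 774.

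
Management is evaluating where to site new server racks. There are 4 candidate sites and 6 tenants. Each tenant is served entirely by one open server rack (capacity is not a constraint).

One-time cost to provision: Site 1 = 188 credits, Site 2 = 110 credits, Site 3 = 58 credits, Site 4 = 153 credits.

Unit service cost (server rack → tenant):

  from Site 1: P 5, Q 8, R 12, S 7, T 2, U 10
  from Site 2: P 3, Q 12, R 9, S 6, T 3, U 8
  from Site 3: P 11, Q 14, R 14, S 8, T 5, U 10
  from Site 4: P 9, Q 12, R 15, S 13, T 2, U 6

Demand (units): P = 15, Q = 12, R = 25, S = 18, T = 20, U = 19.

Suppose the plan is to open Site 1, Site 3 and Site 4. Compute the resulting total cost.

Total cost: 1150

Each tenant is assigned to its cheapest site among the open ones.
{Site 1, Site 3, Site 4}: P→Site 1 5·15=75, Q→Site 1 8·12=96, R→Site 1 12·25=300, S→Site 1 7·18=126, T→Site 1 2·20=40, U→Site 4 6·19=114. Service 751; fixed 399; total 1150.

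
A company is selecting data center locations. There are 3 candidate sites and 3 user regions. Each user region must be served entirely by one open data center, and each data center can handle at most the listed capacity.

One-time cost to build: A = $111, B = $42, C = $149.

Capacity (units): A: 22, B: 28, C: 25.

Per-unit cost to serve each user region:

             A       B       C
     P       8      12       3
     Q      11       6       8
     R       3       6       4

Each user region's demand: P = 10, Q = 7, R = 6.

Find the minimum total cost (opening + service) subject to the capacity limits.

Open {B}: P→B 12·10=120, Q→B 6·7=42, R→B 6·6=36.
Loads: B carries 23/28. Service 198; fixed 42; total 240.
Next best feasible plan costs 259.

Minimum total cost: 240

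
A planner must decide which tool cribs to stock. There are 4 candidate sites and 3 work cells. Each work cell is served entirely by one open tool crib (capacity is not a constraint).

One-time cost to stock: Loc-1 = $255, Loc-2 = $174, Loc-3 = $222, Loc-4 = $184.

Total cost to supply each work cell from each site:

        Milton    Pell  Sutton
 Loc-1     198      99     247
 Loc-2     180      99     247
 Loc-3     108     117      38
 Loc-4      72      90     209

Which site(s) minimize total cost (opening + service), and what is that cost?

Open Loc-3 only; minimum total cost 485.

For any fixed open set, each work cell goes to its cheapest open site; total = fixed + service.
{Loc-3}: Milton→Loc-3 108, Pell→Loc-3 117, Sutton→Loc-3 38. Service 263; fixed 222; total 485.
{Loc-4}: service 371 + fixed 184 = 555
{Loc-3, Loc-4}: Milton→Loc-4 72, Pell→Loc-4 90, Sutton→Loc-3 38. Service 200; fixed 406; total 606.
{Loc-1, Loc-2, Loc-3, Loc-4}: service 200 + fixed 835 = 1035
No other subset beats 485.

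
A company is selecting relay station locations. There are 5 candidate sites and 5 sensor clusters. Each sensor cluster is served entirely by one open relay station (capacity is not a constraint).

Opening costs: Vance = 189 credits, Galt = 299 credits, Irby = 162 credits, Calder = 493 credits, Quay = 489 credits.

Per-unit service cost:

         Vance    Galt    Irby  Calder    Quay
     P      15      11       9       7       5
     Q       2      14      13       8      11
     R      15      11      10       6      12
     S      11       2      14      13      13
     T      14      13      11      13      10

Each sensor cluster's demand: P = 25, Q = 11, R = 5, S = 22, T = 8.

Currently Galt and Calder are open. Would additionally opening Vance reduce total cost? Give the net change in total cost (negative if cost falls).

No — net change +123 (cost rises by 123).

Current service cost with {Galt, Calder}: 441.
Adding Vance: each sensor cluster re-picks its cheapest; new service cost 375, saving 66.
Extra fixed cost: 189. Net change = 189 − 66 = 123.
(Totals: 1233 → 1356.)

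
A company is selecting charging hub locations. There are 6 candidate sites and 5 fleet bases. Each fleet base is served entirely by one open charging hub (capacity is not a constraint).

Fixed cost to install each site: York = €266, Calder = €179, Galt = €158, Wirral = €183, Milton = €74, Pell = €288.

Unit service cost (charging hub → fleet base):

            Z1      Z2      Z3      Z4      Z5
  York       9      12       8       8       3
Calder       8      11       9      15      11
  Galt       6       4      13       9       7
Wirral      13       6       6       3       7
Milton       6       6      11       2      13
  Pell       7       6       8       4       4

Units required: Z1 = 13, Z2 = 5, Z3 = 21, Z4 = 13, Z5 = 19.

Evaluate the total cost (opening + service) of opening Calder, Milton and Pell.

Each fleet base is assigned to its cheapest site among the open ones.
{Calder, Milton, Pell}: Z1→Milton 6·13=78, Z2→Milton 6·5=30, Z3→Pell 8·21=168, Z4→Milton 2·13=26, Z5→Pell 4·19=76. Service 378; fixed 541; total 919.

Total cost: 919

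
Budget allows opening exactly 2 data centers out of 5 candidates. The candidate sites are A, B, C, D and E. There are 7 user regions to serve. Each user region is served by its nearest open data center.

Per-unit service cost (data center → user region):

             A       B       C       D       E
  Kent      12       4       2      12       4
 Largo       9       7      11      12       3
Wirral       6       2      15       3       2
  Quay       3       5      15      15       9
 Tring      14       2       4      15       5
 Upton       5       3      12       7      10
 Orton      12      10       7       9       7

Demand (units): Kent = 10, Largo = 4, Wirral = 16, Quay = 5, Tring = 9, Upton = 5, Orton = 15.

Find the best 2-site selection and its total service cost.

With exactly 2 open, each user region uses its cheapest among the chosen.
{B, C}: Kent→C 2·10=20, Largo→B 7·4=28, Wirral→B 2·16=32, Quay→B 5·5=25, Tring→B 2·9=18, Upton→B 3·5=15, Orton→C 7·15=105. Service cost 243.
{B, E}: service cost 247
{A, E}: service cost 274
Among all 10 size-2 choices, {B, C} is lowest.

Choose B and C; total service cost 243.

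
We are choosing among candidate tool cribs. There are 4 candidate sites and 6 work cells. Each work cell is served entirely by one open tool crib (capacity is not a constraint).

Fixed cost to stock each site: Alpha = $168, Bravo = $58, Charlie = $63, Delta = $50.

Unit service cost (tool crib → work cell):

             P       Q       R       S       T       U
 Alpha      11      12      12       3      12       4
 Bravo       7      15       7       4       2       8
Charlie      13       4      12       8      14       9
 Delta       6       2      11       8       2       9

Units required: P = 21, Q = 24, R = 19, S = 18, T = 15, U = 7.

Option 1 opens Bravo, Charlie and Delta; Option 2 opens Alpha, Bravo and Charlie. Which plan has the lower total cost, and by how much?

Option 1: {Bravo, Charlie, Delta}: P→Delta 6·21=126, Q→Delta 2·24=48, R→Bravo 7·19=133, S→Bravo 4·18=72, T→Bravo 2·15=30, U→Bravo 8·7=56. Service 465; fixed 171; total 636.
Option 2: {Alpha, Bravo, Charlie}: P→Bravo 7·21=147, Q→Charlie 4·24=96, R→Bravo 7·19=133, S→Alpha 3·18=54, T→Bravo 2·15=30, U→Alpha 4·7=28. Service 488; fixed 289; total 777.
Difference: |636 − 777| = 141.

Option 1 is cheaper by 141.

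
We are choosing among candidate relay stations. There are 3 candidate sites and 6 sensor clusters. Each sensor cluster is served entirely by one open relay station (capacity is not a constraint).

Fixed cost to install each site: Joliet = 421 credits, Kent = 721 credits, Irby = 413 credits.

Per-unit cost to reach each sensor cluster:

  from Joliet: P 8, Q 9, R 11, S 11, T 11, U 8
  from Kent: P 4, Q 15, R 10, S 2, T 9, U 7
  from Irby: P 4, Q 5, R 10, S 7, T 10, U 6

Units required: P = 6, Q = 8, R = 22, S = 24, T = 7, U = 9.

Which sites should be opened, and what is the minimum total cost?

For any fixed open set, each sensor cluster goes to its cheapest open site; total = fixed + service.
{Irby}: P→Irby 4·6=24, Q→Irby 5·8=40, R→Irby 10·22=220, S→Irby 7·24=168, T→Irby 10·7=70, U→Irby 6·9=54. Service 576; fixed 413; total 989.
{Joliet}: service 775 + fixed 421 = 1196
{Kent}: service 538 + fixed 721 = 1259
{Joliet, Kent, Irby}: service 449 + fixed 1555 = 2004
No other subset beats 989.

Open Irby only; minimum total cost 989.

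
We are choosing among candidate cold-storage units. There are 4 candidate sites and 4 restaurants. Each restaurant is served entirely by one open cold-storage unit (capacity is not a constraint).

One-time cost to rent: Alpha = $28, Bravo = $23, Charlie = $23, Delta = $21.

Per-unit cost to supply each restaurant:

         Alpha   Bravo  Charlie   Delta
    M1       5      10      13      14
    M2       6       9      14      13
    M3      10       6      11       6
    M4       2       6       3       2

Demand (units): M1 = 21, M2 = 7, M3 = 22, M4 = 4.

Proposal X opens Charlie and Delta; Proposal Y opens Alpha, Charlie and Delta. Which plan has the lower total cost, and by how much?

Proposal X: {Charlie, Delta}: M1→Charlie 13·21=273, M2→Delta 13·7=91, M3→Delta 6·22=132, M4→Delta 2·4=8. Service 504; fixed 44; total 548.
Proposal Y: {Alpha, Charlie, Delta}: M1→Alpha 5·21=105, M2→Alpha 6·7=42, M3→Delta 6·22=132, M4→Alpha 2·4=8. Service 287; fixed 72; total 359.
Difference: |548 − 359| = 189.

Proposal Y is cheaper by 189.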